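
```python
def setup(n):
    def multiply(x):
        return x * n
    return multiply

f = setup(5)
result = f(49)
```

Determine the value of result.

Step 1: setup(5) returns multiply closure with n = 5.
Step 2: f(49) computes 49 * 5 = 245.
Step 3: result = 245

The answer is 245.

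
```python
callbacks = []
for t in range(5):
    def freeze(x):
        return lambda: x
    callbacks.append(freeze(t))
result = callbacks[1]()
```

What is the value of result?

Step 1: freeze(t) creates a new scope capturing x = t at call time.
Step 2: callbacks[1] = freeze(1), so its lambda captures x = 1.
Step 3: result = 1 (closure factory fixes late binding)

The answer is 1.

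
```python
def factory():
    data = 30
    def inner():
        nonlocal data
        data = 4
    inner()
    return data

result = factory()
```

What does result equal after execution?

Step 1: factory() sets data = 30.
Step 2: inner() uses nonlocal to reassign data = 4.
Step 3: result = 4

The answer is 4.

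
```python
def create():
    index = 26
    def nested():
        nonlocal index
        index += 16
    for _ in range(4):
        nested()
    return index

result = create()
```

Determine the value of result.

Step 1: index = 26.
Step 2: nested() is called 4 times in a loop, each adding 16 via nonlocal.
Step 3: index = 26 + 16 * 4 = 90

The answer is 90.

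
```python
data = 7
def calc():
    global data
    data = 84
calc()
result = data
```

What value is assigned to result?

Step 1: data = 7 globally.
Step 2: calc() declares global data and sets it to 84.
Step 3: After calc(), global data = 84. result = 84

The answer is 84.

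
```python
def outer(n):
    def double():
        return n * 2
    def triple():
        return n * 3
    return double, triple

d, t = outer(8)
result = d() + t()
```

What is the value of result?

Step 1: Both closures capture the same n = 8.
Step 2: d() = 8 * 2 = 16, t() = 8 * 3 = 24.
Step 3: result = 16 + 24 = 40

The answer is 40.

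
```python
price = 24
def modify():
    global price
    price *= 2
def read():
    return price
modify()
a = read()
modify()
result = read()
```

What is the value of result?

Step 1: price = 24.
Step 2: First modify(): price = 24 * 2 = 48.
Step 3: Second modify(): price = 48 * 2 = 96.
Step 4: read() returns 96

The answer is 96.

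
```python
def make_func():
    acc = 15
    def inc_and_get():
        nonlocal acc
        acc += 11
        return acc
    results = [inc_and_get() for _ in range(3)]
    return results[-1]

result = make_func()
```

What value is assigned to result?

Step 1: acc = 15.
Step 2: Three calls to inc_and_get(), each adding 11.
Step 3: Last value = 15 + 11 * 3 = 48

The answer is 48.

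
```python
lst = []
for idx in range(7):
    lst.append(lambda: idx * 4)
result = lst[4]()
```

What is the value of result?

Step 1: All lambdas reference the same variable idx (late binding).
Step 2: After the loop, idx = 6. Every lambda returns idx * 4.
Step 3: lst[4]() = 6 * 4 = 24

The answer is 24.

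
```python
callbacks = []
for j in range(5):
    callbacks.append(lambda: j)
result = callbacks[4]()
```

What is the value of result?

Step 1: The loop creates 5 lambdas, all referencing the same variable j.
Step 2: After the loop, j = 4 (final value).
Step 3: callbacks[4]() looks up j at call time and finds 4. This is the late binding gotcha. result = 4

The answer is 4.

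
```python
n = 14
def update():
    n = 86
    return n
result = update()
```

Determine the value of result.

Step 1: Global n = 14.
Step 2: update() creates local n = 86, shadowing the global.
Step 3: Returns local n = 86. result = 86

The answer is 86.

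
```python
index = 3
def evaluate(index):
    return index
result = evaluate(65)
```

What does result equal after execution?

Step 1: Global index = 3.
Step 2: evaluate(65) takes parameter index = 65, which shadows the global.
Step 3: result = 65

The answer is 65.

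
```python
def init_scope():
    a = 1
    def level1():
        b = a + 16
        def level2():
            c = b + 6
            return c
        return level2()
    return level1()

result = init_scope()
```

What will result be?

Step 1: a = 1. b = a + 16 = 17.
Step 2: c = b + 6 = 17 + 6 = 23.
Step 3: result = 23

The answer is 23.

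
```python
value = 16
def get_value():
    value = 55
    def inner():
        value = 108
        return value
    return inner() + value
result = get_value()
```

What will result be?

Step 1: get_value() has local value = 55. inner() has local value = 108.
Step 2: inner() returns its local value = 108.
Step 3: get_value() returns 108 + its own value (55) = 163

The answer is 163.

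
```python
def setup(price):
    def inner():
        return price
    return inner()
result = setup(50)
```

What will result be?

Step 1: setup(50) binds parameter price = 50.
Step 2: inner() looks up price in enclosing scope and finds the parameter price = 50.
Step 3: result = 50

The answer is 50.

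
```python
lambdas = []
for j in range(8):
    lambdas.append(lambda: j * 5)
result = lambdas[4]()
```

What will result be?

Step 1: All lambdas reference the same variable j (late binding).
Step 2: After the loop, j = 7. Every lambda returns j * 5.
Step 3: lambdas[4]() = 7 * 5 = 35

The answer is 35.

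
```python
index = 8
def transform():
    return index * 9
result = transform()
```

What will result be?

Step 1: index = 8 is defined globally.
Step 2: transform() looks up index from global scope = 8, then computes 8 * 9 = 72.
Step 3: result = 72

The answer is 72.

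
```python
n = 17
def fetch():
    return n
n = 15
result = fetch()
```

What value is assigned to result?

Step 1: n is first set to 17, then reassigned to 15.
Step 2: fetch() is called after the reassignment, so it looks up the current global n = 15.
Step 3: result = 15

The answer is 15.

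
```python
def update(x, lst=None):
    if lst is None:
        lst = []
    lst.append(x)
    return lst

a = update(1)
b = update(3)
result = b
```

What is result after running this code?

Step 1: None default with guard creates a NEW list each call.
Step 2: a = [1] (fresh list). b = [3] (another fresh list).
Step 3: result = [3] (this is the fix for mutable default)

The answer is [3].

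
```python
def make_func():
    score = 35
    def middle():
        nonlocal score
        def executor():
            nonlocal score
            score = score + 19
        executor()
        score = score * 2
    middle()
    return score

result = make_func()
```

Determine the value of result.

Step 1: score = 35.
Step 2: executor() adds 19: score = 35 + 19 = 54.
Step 3: middle() doubles: score = 54 * 2 = 108.
Step 4: result = 108

The answer is 108.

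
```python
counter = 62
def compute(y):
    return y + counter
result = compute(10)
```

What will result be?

Step 1: counter = 62 is defined globally.
Step 2: compute(10) uses parameter y = 10 and looks up counter from global scope = 62.
Step 3: result = 10 + 62 = 72

The answer is 72.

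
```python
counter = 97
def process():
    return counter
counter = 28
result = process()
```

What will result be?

Step 1: counter is first set to 97, then reassigned to 28.
Step 2: process() is called after the reassignment, so it looks up the current global counter = 28.
Step 3: result = 28

The answer is 28.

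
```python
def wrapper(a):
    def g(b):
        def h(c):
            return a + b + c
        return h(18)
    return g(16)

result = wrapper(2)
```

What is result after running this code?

Step 1: a = 2, b = 16, c = 18 across three nested scopes.
Step 2: h() accesses all three via LEGB rule.
Step 3: result = 2 + 16 + 18 = 36

The answer is 36.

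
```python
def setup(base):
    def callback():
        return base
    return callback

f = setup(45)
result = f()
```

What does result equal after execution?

Step 1: setup(45) creates closure capturing base = 45.
Step 2: f() returns the captured base = 45.
Step 3: result = 45

The answer is 45.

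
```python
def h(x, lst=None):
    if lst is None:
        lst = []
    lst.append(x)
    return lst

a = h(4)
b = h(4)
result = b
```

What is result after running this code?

Step 1: None default with guard creates a NEW list each call.
Step 2: a = [4] (fresh list). b = [4] (another fresh list).
Step 3: result = [4] (this is the fix for mutable default)

The answer is [4].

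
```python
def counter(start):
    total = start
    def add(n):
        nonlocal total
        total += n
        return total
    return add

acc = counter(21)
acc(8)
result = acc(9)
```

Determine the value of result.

Step 1: counter(21) creates closure with total = 21.
Step 2: First acc(8): total = 21 + 8 = 29.
Step 3: Second acc(9): total = 29 + 9 = 38. result = 38

The answer is 38.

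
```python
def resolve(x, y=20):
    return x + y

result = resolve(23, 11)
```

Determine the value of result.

Step 1: resolve(23, 11) overrides default y with 11.
Step 2: Returns 23 + 11 = 34.
Step 3: result = 34

The answer is 34.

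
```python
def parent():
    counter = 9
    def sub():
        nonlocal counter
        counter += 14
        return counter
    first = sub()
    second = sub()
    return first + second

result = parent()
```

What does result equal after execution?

Step 1: counter starts at 9.
Step 2: First call: counter = 9 + 14 = 23, returns 23.
Step 3: Second call: counter = 23 + 14 = 37, returns 37.
Step 4: result = 23 + 37 = 60

The answer is 60.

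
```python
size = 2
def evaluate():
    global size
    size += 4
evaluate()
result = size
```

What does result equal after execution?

Step 1: size = 2 globally.
Step 2: evaluate() modifies global size: size += 4 = 6.
Step 3: result = 6

The answer is 6.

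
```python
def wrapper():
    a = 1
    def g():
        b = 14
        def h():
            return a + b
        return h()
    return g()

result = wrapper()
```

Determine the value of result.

Step 1: wrapper() defines a = 1. g() defines b = 14.
Step 2: h() accesses both from enclosing scopes: a = 1, b = 14.
Step 3: result = 1 + 14 = 15

The answer is 15.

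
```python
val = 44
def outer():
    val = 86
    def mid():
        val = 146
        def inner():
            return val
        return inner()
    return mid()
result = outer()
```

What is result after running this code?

Step 1: Three levels of shadowing: global 44, outer 86, mid 146.
Step 2: inner() finds val = 146 in enclosing mid() scope.
Step 3: result = 146

The answer is 146.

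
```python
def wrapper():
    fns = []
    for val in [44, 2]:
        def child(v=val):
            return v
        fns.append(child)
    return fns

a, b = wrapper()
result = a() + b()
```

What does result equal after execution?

Step 1: Default argument v=val captures val at each iteration.
Step 2: a() returns 44 (captured at first iteration), b() returns 2 (captured at second).
Step 3: result = 44 + 2 = 46

The answer is 46.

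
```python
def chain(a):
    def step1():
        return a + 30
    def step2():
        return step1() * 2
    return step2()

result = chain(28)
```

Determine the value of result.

Step 1: chain(28) captures a = 28.
Step 2: step2() calls step1() which returns 28 + 30 = 58.
Step 3: step2() returns 58 * 2 = 116

The answer is 116.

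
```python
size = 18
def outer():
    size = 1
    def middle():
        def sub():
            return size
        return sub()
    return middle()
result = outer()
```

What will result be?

Step 1: outer() defines size = 1. middle() and sub() have no local size.
Step 2: sub() checks local (none), enclosing middle() (none), enclosing outer() and finds size = 1.
Step 3: result = 1

The answer is 1.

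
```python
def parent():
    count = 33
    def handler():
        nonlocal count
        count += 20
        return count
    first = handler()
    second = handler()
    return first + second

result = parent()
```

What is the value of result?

Step 1: count starts at 33.
Step 2: First call: count = 33 + 20 = 53, returns 53.
Step 3: Second call: count = 53 + 20 = 73, returns 73.
Step 4: result = 53 + 73 = 126

The answer is 126.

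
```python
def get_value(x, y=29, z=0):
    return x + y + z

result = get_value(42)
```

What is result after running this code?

Step 1: get_value(42) uses defaults y = 29, z = 0.
Step 2: Returns 42 + 29 + 0 = 71.
Step 3: result = 71

The answer is 71.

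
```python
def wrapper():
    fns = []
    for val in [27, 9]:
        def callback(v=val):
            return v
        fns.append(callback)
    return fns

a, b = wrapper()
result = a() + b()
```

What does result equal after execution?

Step 1: Default argument v=val captures val at each iteration.
Step 2: a() returns 27 (captured at first iteration), b() returns 9 (captured at second).
Step 3: result = 27 + 9 = 36

The answer is 36.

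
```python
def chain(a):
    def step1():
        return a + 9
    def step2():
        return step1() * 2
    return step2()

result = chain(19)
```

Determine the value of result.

Step 1: chain(19) captures a = 19.
Step 2: step2() calls step1() which returns 19 + 9 = 28.
Step 3: step2() returns 28 * 2 = 56

The answer is 56.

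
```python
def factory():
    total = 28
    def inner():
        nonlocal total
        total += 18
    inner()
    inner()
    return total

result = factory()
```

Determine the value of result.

Step 1: total starts at 28.
Step 2: inner() is called 2 times, each adding 18.
Step 3: total = 28 + 18 * 2 = 64

The answer is 64.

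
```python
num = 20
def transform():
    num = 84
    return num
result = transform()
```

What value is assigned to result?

Step 1: Global num = 20.
Step 2: transform() creates local num = 84, shadowing the global.
Step 3: Returns local num = 84. result = 84

The answer is 84.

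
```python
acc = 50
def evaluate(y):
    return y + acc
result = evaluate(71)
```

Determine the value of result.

Step 1: acc = 50 is defined globally.
Step 2: evaluate(71) uses parameter y = 71 and looks up acc from global scope = 50.
Step 3: result = 71 + 50 = 121

The answer is 121.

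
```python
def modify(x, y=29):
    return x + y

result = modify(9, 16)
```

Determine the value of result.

Step 1: modify(9, 16) overrides default y with 16.
Step 2: Returns 9 + 16 = 25.
Step 3: result = 25

The answer is 25.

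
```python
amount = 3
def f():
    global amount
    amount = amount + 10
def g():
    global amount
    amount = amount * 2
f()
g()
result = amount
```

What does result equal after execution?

Step 1: amount = 3.
Step 2: f() adds 10: amount = 3 + 10 = 13.
Step 3: g() doubles: amount = 13 * 2 = 26.
Step 4: result = 26

The answer is 26.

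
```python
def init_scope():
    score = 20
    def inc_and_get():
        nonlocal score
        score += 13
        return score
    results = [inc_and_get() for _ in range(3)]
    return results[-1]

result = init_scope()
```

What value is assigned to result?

Step 1: score = 20.
Step 2: Three calls to inc_and_get(), each adding 13.
Step 3: Last value = 20 + 13 * 3 = 59

The answer is 59.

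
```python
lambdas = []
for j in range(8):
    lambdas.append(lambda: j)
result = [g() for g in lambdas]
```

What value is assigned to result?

Step 1: All 8 lambdas share the same variable j.
Step 2: After the loop, j = 7.
Step 3: Each call returns 7. result = [7, 7, 7, 7, 7, 7, 7, 7]

The answer is [7, 7, 7, 7, 7, 7, 7, 7].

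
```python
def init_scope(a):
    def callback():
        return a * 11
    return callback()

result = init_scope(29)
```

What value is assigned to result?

Step 1: init_scope(29) binds parameter a = 29.
Step 2: callback() accesses a = 29 from enclosing scope.
Step 3: result = 29 * 11 = 319

The answer is 319.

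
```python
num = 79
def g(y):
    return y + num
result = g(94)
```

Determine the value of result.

Step 1: num = 79 is defined globally.
Step 2: g(94) uses parameter y = 94 and looks up num from global scope = 79.
Step 3: result = 94 + 79 = 173

The answer is 173.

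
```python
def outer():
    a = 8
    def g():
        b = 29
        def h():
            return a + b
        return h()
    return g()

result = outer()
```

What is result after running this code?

Step 1: outer() defines a = 8. g() defines b = 29.
Step 2: h() accesses both from enclosing scopes: a = 8, b = 29.
Step 3: result = 8 + 29 = 37

The answer is 37.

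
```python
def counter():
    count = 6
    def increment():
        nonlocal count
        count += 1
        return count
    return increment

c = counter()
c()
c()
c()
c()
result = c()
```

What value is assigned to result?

Step 1: counter() creates closure with count = 6.
Step 2: Each c() call increments count via nonlocal. After 5 calls: 6 + 5 = 11.
Step 3: result = 11

The answer is 11.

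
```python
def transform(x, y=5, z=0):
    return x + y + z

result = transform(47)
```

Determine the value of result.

Step 1: transform(47) uses defaults y = 5, z = 0.
Step 2: Returns 47 + 5 + 0 = 52.
Step 3: result = 52

The answer is 52.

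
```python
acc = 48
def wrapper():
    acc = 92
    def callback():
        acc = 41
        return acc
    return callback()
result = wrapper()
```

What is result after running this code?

Step 1: Three scopes define acc: global (48), wrapper (92), callback (41).
Step 2: callback() has its own local acc = 41, which shadows both enclosing and global.
Step 3: result = 41 (local wins in LEGB)

The answer is 41.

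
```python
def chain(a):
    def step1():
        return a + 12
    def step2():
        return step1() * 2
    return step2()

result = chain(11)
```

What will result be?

Step 1: chain(11) captures a = 11.
Step 2: step2() calls step1() which returns 11 + 12 = 23.
Step 3: step2() returns 23 * 2 = 46

The answer is 46.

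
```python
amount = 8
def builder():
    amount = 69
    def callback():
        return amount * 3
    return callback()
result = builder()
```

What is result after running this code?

Step 1: builder() shadows global amount with amount = 69.
Step 2: callback() finds amount = 69 in enclosing scope, computes 69 * 3 = 207.
Step 3: result = 207

The answer is 207.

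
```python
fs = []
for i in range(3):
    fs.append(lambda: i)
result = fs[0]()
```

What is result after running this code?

Step 1: The loop creates 3 lambdas, all referencing the same variable i.
Step 2: After the loop, i = 2 (final value).
Step 3: fs[0]() looks up i at call time and finds 2. This is the late binding gotcha. result = 2

The answer is 2.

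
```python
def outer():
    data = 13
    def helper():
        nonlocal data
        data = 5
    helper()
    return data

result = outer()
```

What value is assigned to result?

Step 1: outer() sets data = 13.
Step 2: helper() uses nonlocal to reassign data = 5.
Step 3: result = 5

The answer is 5.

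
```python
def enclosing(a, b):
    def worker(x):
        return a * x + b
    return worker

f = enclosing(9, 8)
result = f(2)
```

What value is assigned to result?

Step 1: enclosing(9, 8) captures a = 9, b = 8.
Step 2: f(2) computes 9 * 2 + 8 = 26.
Step 3: result = 26

The answer is 26.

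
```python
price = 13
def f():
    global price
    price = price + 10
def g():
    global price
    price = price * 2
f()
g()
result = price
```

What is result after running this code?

Step 1: price = 13.
Step 2: f() adds 10: price = 13 + 10 = 23.
Step 3: g() doubles: price = 23 * 2 = 46.
Step 4: result = 46

The answer is 46.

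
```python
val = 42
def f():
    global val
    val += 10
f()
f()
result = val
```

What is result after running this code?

Step 1: val = 42.
Step 2: First f(): val = 42 + 10 = 52.
Step 3: Second f(): val = 52 + 10 = 62. result = 62

The answer is 62.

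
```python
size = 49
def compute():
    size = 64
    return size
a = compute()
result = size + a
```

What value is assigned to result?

Step 1: Global size = 49. compute() returns local size = 64.
Step 2: a = 64. Global size still = 49.
Step 3: result = 49 + 64 = 113

The answer is 113.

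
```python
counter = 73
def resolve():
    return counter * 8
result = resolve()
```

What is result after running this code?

Step 1: counter = 73 is defined globally.
Step 2: resolve() looks up counter from global scope = 73, then computes 73 * 8 = 584.
Step 3: result = 584

The answer is 584.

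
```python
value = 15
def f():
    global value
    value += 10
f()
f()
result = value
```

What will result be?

Step 1: value = 15.
Step 2: First f(): value = 15 + 10 = 25.
Step 3: Second f(): value = 25 + 10 = 35. result = 35

The answer is 35.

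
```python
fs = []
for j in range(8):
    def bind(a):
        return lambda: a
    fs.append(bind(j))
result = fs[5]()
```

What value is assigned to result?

Step 1: bind(j) creates a new scope capturing a = j at call time.
Step 2: fs[5] = bind(5), so its lambda captures a = 5.
Step 3: result = 5 (closure factory fixes late binding)

The answer is 5.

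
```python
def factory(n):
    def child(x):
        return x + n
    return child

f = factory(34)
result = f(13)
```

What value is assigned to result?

Step 1: factory(34) creates a closure that captures n = 34.
Step 2: f(13) calls the closure with x = 13, returning 13 + 34 = 47.
Step 3: result = 47

The answer is 47.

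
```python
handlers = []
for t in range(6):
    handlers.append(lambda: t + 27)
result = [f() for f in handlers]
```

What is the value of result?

Step 1: All lambdas capture t by reference. After the loop, t = 5.
Step 2: Each call returns 5 + 27 = 32.
Step 3: result = [32, 32, 32, 32, 32, 32]

The answer is [32, 32, 32, 32, 32, 32].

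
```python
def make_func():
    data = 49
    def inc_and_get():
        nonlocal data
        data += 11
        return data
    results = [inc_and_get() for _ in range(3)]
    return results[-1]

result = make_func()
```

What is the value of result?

Step 1: data = 49.
Step 2: Three calls to inc_and_get(), each adding 11.
Step 3: Last value = 49 + 11 * 3 = 82

The answer is 82.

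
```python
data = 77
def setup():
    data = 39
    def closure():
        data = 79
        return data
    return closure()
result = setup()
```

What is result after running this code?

Step 1: Three scopes define data: global (77), setup (39), closure (79).
Step 2: closure() has its own local data = 79, which shadows both enclosing and global.
Step 3: result = 79 (local wins in LEGB)

The answer is 79.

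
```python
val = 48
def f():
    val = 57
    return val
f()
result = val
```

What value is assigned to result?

Step 1: Global val = 48.
Step 2: f() creates local val = 57 (shadow, not modification).
Step 3: After f() returns, global val is unchanged. result = 48

The answer is 48.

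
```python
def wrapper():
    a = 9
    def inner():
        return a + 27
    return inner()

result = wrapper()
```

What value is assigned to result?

Step 1: wrapper() defines a = 9.
Step 2: inner() reads a = 9 from enclosing scope, returns 9 + 27 = 36.
Step 3: result = 36

The answer is 36.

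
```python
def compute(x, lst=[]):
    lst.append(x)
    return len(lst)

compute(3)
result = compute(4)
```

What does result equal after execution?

Step 1: Mutable default list persists between calls.
Step 2: First call: lst = [3], len = 1. Second call: lst = [3, 4], len = 2.
Step 3: result = 2

The answer is 2.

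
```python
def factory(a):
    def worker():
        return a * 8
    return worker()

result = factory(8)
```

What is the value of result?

Step 1: factory(8) binds parameter a = 8.
Step 2: worker() accesses a = 8 from enclosing scope.
Step 3: result = 8 * 8 = 64

The answer is 64.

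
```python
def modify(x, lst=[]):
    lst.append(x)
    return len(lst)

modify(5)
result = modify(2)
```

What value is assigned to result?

Step 1: Mutable default list persists between calls.
Step 2: First call: lst = [5], len = 1. Second call: lst = [5, 2], len = 2.
Step 3: result = 2

The answer is 2.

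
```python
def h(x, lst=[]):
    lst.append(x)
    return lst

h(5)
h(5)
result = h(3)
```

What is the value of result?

Step 1: Mutable default argument gotcha! The list [] is created once.
Step 2: Each call appends to the SAME list: [5], [5, 5], [5, 5, 3].
Step 3: result = [5, 5, 3]

The answer is [5, 5, 3].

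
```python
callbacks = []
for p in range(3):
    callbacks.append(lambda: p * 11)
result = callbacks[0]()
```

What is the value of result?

Step 1: All lambdas reference the same variable p (late binding).
Step 2: After the loop, p = 2. Every lambda returns p * 11.
Step 3: callbacks[0]() = 2 * 11 = 22

The answer is 22.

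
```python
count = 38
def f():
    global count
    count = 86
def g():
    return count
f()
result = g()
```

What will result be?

Step 1: count = 38.
Step 2: f() sets global count = 86.
Step 3: g() reads global count = 86. result = 86

The answer is 86.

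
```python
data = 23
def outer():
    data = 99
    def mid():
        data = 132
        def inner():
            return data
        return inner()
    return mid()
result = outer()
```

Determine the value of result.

Step 1: Three levels of shadowing: global 23, outer 99, mid 132.
Step 2: inner() finds data = 132 in enclosing mid() scope.
Step 3: result = 132

The answer is 132.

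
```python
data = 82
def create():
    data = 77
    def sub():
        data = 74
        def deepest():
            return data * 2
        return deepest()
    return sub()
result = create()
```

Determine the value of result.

Step 1: deepest() looks up data through LEGB: not local, finds data = 74 in enclosing sub().
Step 2: Returns 74 * 2 = 148.
Step 3: result = 148

The answer is 148.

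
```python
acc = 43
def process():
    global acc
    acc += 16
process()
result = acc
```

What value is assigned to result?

Step 1: acc = 43 globally.
Step 2: process() modifies global acc: acc += 16 = 59.
Step 3: result = 59

The answer is 59.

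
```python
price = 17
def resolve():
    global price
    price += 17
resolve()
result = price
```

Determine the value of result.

Step 1: price = 17 globally.
Step 2: resolve() modifies global price: price += 17 = 34.
Step 3: result = 34

The answer is 34.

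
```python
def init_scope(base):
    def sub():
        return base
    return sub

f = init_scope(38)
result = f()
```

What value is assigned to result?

Step 1: init_scope(38) creates closure capturing base = 38.
Step 2: f() returns the captured base = 38.
Step 3: result = 38

The answer is 38.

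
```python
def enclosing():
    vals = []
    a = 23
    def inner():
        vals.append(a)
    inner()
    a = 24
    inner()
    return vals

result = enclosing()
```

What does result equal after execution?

Step 1: a = 23. inner() appends current a to vals.
Step 2: First inner(): appends 23. Then a = 24.
Step 3: Second inner(): appends 24 (closure sees updated a). result = [23, 24]

The answer is [23, 24].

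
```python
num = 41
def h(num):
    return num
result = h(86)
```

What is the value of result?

Step 1: Global num = 41.
Step 2: h(86) takes parameter num = 86, which shadows the global.
Step 3: result = 86

The answer is 86.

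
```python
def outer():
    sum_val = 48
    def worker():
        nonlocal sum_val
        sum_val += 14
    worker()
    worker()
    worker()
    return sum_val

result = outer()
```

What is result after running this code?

Step 1: sum_val starts at 48.
Step 2: worker() is called 3 times, each adding 14.
Step 3: sum_val = 48 + 14 * 3 = 90

The answer is 90.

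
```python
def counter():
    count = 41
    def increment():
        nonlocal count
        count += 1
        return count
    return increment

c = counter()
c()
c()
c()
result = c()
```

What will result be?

Step 1: counter() creates closure with count = 41.
Step 2: Each c() call increments count via nonlocal. After 4 calls: 41 + 4 = 45.
Step 3: result = 45

The answer is 45.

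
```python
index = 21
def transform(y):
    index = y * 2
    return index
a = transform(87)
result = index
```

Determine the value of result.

Step 1: Global index = 21.
Step 2: transform(87) creates local index = 87 * 2 = 174.
Step 3: Global index unchanged because no global keyword. result = 21

The answer is 21.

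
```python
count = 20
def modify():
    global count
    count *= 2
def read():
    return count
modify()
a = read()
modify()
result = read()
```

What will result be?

Step 1: count = 20.
Step 2: First modify(): count = 20 * 2 = 40.
Step 3: Second modify(): count = 40 * 2 = 80.
Step 4: read() returns 80

The answer is 80.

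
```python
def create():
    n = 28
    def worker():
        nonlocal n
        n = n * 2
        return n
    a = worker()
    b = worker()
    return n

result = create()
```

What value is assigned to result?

Step 1: n starts at 28.
Step 2: First worker(): n = 28 * 2 = 56.
Step 3: Second worker(): n = 56 * 2 = 112.
Step 4: result = 112

The answer is 112.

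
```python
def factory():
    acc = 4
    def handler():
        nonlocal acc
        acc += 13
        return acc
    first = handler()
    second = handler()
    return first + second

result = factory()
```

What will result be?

Step 1: acc starts at 4.
Step 2: First call: acc = 4 + 13 = 17, returns 17.
Step 3: Second call: acc = 17 + 13 = 30, returns 30.
Step 4: result = 17 + 30 = 47

The answer is 47.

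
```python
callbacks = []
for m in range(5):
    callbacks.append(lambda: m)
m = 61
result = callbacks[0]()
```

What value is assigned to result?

Step 1: Lambdas capture the variable m by reference, not by value.
Step 2: After the loop, m is reassigned to 61.
Step 3: callbacks[0]() looks up the current m = 61. result = 61

The answer is 61.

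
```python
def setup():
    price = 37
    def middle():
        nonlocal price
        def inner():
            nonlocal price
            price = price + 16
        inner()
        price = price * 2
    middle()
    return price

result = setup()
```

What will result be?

Step 1: price = 37.
Step 2: inner() adds 16: price = 37 + 16 = 53.
Step 3: middle() doubles: price = 53 * 2 = 106.
Step 4: result = 106

The answer is 106.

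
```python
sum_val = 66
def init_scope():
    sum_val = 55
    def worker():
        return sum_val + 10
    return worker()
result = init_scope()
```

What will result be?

Step 1: init_scope() shadows global sum_val with sum_val = 55.
Step 2: worker() finds sum_val = 55 in enclosing scope, computes 55 + 10 = 65.
Step 3: result = 65

The answer is 65.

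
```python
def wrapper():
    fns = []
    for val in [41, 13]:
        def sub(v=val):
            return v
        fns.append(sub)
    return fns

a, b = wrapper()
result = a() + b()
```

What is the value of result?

Step 1: Default argument v=val captures val at each iteration.
Step 2: a() returns 41 (captured at first iteration), b() returns 13 (captured at second).
Step 3: result = 41 + 13 = 54

The answer is 54.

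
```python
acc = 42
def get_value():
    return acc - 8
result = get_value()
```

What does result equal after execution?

Step 1: acc = 42 is defined globally.
Step 2: get_value() looks up acc from global scope = 42, then computes 42 - 8 = 34.
Step 3: result = 34

The answer is 34.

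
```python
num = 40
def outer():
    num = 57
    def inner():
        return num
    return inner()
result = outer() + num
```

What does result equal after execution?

Step 1: Global num = 40. outer() shadows with num = 57.
Step 2: inner() returns enclosing num = 57. outer() = 57.
Step 3: result = 57 + global num (40) = 97

The answer is 97.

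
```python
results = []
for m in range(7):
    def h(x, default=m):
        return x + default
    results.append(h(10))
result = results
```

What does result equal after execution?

Step 1: Default argument default=m is evaluated at function definition time.
Step 2: Each iteration creates h with default = current m value.
Step 3: h(10) returns 10 + default. results = [10, 11, 12, 13, 14, 15, 16]

The answer is [10, 11, 12, 13, 14, 15, 16].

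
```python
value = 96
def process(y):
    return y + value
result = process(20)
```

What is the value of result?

Step 1: value = 96 is defined globally.
Step 2: process(20) uses parameter y = 20 and looks up value from global scope = 96.
Step 3: result = 20 + 96 = 116

The answer is 116.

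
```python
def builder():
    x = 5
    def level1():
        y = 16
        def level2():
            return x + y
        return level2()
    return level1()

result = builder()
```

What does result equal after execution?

Step 1: x = 5 in builder. y = 16 in level1.
Step 2: level2() reads x = 5 and y = 16 from enclosing scopes.
Step 3: result = 5 + 16 = 21

The answer is 21.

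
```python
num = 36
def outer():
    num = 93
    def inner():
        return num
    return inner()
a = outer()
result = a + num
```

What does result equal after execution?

Step 1: outer() has local num = 93. inner() reads from enclosing.
Step 2: outer() returns 93. Global num = 36 unchanged.
Step 3: result = 93 + 36 = 129

The answer is 129.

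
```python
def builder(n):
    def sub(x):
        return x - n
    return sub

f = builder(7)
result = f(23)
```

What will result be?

Step 1: builder(7) creates a closure capturing n = 7.
Step 2: f(23) computes 23 - 7 = 16.
Step 3: result = 16

The answer is 16.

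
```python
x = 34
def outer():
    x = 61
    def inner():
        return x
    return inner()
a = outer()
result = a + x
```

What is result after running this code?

Step 1: outer() has local x = 61. inner() reads from enclosing.
Step 2: outer() returns 61. Global x = 34 unchanged.
Step 3: result = 61 + 34 = 95

The answer is 95.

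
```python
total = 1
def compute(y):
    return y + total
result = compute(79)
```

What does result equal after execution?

Step 1: total = 1 is defined globally.
Step 2: compute(79) uses parameter y = 79 and looks up total from global scope = 1.
Step 3: result = 79 + 1 = 80

The answer is 80.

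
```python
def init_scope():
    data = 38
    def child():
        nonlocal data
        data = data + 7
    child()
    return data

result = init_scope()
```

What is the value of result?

Step 1: init_scope() sets data = 38.
Step 2: child() uses nonlocal to modify data in init_scope's scope: data = 38 + 7 = 45.
Step 3: init_scope() returns the modified data = 45

The answer is 45.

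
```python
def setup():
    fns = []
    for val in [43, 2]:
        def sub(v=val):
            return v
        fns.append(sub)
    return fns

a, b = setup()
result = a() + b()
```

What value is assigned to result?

Step 1: Default argument v=val captures val at each iteration.
Step 2: a() returns 43 (captured at first iteration), b() returns 2 (captured at second).
Step 3: result = 43 + 2 = 45

The answer is 45.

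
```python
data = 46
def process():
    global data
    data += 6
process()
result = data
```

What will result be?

Step 1: data = 46 globally.
Step 2: process() modifies global data: data += 6 = 52.
Step 3: result = 52

The answer is 52.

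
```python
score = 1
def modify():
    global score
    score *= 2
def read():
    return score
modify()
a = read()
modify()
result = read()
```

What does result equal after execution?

Step 1: score = 1.
Step 2: First modify(): score = 1 * 2 = 2.
Step 3: Second modify(): score = 2 * 2 = 4.
Step 4: read() returns 4

The answer is 4.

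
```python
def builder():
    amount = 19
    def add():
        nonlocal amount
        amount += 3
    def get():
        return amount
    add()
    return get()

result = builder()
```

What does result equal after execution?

Step 1: amount = 19. add() modifies it via nonlocal, get() reads it.
Step 2: add() makes amount = 19 + 3 = 22.
Step 3: get() returns 22. result = 22

The answer is 22.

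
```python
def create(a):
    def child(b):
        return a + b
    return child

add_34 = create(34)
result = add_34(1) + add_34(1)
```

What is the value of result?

Step 1: add_34 captures a = 34.
Step 2: add_34(1) = 34 + 1 = 35, called twice.
Step 3: result = 35 + 35 = 70

The answer is 70.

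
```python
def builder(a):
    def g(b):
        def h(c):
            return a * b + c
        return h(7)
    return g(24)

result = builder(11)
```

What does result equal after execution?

Step 1: a = 11, b = 24, c = 7.
Step 2: h() computes a * b + c = 11 * 24 + 7 = 271.
Step 3: result = 271

The answer is 271.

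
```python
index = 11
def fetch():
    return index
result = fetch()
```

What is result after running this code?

Step 1: index = 11 is defined in the global scope.
Step 2: fetch() looks up index. No local index exists, so Python checks the global scope via LEGB rule and finds index = 11.
Step 3: result = 11

The answer is 11.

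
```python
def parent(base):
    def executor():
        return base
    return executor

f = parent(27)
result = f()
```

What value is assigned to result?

Step 1: parent(27) creates closure capturing base = 27.
Step 2: f() returns the captured base = 27.
Step 3: result = 27

The answer is 27.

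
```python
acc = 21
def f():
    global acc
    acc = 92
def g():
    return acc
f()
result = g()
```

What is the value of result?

Step 1: acc = 21.
Step 2: f() sets global acc = 92.
Step 3: g() reads global acc = 92. result = 92

The answer is 92.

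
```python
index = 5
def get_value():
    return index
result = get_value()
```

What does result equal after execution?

Step 1: index = 5 is defined in the global scope.
Step 2: get_value() looks up index. No local index exists, so Python checks the global scope via LEGB rule and finds index = 5.
Step 3: result = 5

The answer is 5.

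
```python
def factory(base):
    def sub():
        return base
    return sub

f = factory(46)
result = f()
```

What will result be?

Step 1: factory(46) creates closure capturing base = 46.
Step 2: f() returns the captured base = 46.
Step 3: result = 46

The answer is 46.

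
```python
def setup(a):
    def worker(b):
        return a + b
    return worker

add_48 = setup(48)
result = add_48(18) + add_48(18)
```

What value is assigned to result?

Step 1: add_48 captures a = 48.
Step 2: add_48(18) = 48 + 18 = 66, called twice.
Step 3: result = 66 + 66 = 132

The answer is 132.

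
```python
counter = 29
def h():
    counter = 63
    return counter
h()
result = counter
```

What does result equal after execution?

Step 1: counter = 29 globally.
Step 2: h() creates a LOCAL counter = 63 (no global keyword!).
Step 3: The global counter is unchanged. result = 29

The answer is 29.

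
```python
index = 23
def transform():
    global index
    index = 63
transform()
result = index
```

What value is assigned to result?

Step 1: index = 23 globally.
Step 2: transform() declares global index and sets it to 63.
Step 3: After transform(), global index = 63. result = 63

The answer is 63.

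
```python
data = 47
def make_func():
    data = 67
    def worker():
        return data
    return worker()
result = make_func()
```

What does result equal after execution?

Step 1: data = 47 globally, but make_func() defines data = 67 locally.
Step 2: worker() looks up data. Not in local scope, so checks enclosing scope (make_func) and finds data = 67.
Step 3: result = 67

The answer is 67.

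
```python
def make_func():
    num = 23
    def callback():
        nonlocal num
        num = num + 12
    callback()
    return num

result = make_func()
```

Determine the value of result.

Step 1: make_func() sets num = 23.
Step 2: callback() uses nonlocal to modify num in make_func's scope: num = 23 + 12 = 35.
Step 3: make_func() returns the modified num = 35

The answer is 35.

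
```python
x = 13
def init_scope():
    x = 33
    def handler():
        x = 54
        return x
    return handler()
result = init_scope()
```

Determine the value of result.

Step 1: Three scopes define x: global (13), init_scope (33), handler (54).
Step 2: handler() has its own local x = 54, which shadows both enclosing and global.
Step 3: result = 54 (local wins in LEGB)

The answer is 54.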